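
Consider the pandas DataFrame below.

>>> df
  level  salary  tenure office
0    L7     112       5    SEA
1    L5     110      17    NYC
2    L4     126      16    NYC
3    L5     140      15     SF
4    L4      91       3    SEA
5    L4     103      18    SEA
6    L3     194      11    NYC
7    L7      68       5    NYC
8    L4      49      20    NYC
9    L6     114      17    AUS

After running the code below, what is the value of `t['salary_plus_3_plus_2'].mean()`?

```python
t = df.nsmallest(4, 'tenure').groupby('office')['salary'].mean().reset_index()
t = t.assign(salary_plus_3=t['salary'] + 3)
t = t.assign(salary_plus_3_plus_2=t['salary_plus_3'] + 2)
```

121.25

take 4 rows with smallest tenure:
  level  salary  tenure office
4    L4      91       3    SEA
0    L7     112       5    SEA
7    L7      68       5    NYC
6    L3     194      11    NYC
group by office, mean of salary:
office
NYC    131.0
SEA    101.5
Name: salary, dtype: float64
reset_index():
  office  salary
0    NYC   131.0
1    SEA   101.5
add column salary_plus_3 = t['salary'] + 3:
  office  salary  salary_plus_3
0    NYC   131.0          134.0
1    SEA   101.5          104.5
add column salary_plus_3_plus_2 = t['salary_plus_3'] + 2:
  office  salary  salary_plus_3  salary_plus_3_plus_2
0    NYC   131.0          134.0                 136.0
1    SEA   101.5          104.5                 106.5
So mean() = 121.25.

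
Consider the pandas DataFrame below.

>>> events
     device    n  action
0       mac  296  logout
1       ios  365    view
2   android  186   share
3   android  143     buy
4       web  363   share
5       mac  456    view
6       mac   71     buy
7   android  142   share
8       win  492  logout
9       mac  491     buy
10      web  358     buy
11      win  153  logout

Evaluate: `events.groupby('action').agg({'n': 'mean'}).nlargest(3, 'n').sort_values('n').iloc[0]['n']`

265.75

group by action, mean of n:
                 n
action            
buy     265.750000
logout  313.666667
share   230.333333
view    410.500000
take 3 rows with largest n:
                 n
action            
view    410.500000
logout  313.666667
buy     265.750000
sort by n:
                 n
action            
buy     265.750000
logout  313.666667
view    410.500000
value at position 0, column 'n' → 265.75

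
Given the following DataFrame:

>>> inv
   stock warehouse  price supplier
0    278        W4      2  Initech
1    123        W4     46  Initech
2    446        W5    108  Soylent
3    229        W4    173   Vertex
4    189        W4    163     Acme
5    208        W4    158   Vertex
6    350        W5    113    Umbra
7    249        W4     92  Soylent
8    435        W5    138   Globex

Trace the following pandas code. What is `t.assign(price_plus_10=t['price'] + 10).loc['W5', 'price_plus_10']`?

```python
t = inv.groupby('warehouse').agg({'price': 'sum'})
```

group by warehouse, sum of price:
           price
warehouse       
W4           634
W5           359
add column price_plus_10 = t['price'] + 10:
           price  price_plus_10
warehouse                      
W4           634            644
W5           359            369
Then the value at row 'W5', column 'price_plus_10': 369

369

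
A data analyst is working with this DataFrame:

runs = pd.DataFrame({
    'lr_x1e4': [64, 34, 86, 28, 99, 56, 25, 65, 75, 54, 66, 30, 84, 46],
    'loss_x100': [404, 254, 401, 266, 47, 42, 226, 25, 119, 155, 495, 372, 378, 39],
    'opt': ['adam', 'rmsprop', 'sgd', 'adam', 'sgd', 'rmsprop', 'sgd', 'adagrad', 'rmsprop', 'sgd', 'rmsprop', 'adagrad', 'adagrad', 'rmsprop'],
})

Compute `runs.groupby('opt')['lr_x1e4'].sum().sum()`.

group by opt, sum of lr_x1e4:
opt
adagrad    179
adam        92
rmsprop    277
sgd        264
Name: lr_x1e4, dtype: int64
Reading off the sum of the resulting series, we get 812.

812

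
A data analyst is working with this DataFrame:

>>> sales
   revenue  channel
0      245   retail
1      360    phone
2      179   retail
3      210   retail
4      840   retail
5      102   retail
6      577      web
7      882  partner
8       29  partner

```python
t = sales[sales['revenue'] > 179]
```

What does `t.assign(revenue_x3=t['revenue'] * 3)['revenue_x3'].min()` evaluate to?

630

filter rows where revenue > 179:
   revenue  channel
0      245   retail
1      360    phone
3      210   retail
4      840   retail
6      577      web
7      882  partner
add column revenue_x3 = t['revenue'] * 3:
   revenue  channel  revenue_x3
0      245   retail         735
1      360    phone        1080
3      210   retail         630
4      840   retail        2520
6      577      web        1731
7      882  partner        2646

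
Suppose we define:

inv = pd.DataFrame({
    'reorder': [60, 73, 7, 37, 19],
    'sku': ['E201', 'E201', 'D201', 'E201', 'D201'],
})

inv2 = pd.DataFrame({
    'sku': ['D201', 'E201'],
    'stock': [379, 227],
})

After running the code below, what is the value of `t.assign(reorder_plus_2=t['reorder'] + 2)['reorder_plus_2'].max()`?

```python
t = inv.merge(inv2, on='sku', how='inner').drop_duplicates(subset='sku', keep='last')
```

39

merge on 'sku' (how='inner') → 5 rows:
   reorder   sku  stock
0       60  E201    227
1       73  E201    227
2        7  D201    379
3       37  E201    227
4       19  D201    379
drop duplicate sku (keep=last):
   reorder   sku  stock
3       37  E201    227
4       19  D201    379
add column reorder_plus_2 = t['reorder'] + 2:
   reorder   sku  stock  reorder_plus_2
3       37  E201    227              39
4       19  D201    379              21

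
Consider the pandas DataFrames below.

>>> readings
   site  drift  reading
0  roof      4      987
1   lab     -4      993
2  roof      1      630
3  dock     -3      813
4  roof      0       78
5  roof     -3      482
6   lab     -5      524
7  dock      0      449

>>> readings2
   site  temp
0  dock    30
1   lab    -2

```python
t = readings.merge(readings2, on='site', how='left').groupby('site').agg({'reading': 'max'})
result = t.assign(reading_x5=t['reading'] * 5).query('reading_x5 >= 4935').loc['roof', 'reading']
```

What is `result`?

987

merge on 'site' (how='left') → 8 rows:
   site  drift  reading  temp
0  roof      4      987   NaN
1   lab     -4      993  -2.0
2  roof      1      630   NaN
3  dock     -3      813  30.0
4  roof      0       78   NaN
5  roof     -3      482   NaN
6   lab     -5      524  -2.0
7  dock      0      449  30.0
group by site, max of reading:
      reading
site         
dock      813
lab       993
roof      987
add column reading_x5 = t['reading'] * 5:
      reading  reading_x5
site                     
dock      813        4065
lab       993        4965
roof      987        4935
filter rows where reading_x5 >= 4935:
      reading  reading_x5
site                     
lab       993        4965
roof      987        4935
Taking the value at row 'roof', column 'reading' gives 987.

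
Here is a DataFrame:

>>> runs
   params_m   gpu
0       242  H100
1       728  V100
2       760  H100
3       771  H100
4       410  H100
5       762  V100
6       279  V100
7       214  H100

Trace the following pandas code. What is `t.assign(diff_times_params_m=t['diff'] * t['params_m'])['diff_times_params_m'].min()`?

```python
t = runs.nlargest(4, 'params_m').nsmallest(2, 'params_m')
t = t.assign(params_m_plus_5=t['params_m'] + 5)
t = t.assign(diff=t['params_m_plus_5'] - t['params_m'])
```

3640

take 4 rows with largest params_m:
   params_m   gpu
3       771  H100
5       762  V100
2       760  H100
1       728  V100
take 2 rows with smallest params_m:
   params_m   gpu
1       728  V100
2       760  H100
add column params_m_plus_5 = t['params_m'] + 5:
   params_m   gpu  params_m_plus_5
1       728  V100              733
2       760  H100              765
add column diff = t['params_m_plus_5'] - t['params_m']:
   params_m   gpu  params_m_plus_5  diff
1       728  V100              733     5
2       760  H100              765     5
add column diff_times_params_m = t['diff'] * t['params_m']:
   params_m   gpu  params_m_plus_5  diff  diff_times_params_m
1       728  V100              733     5                 3640
2       760  H100              765     5                 3800
Then the min of column 'diff_times_params_m': 3640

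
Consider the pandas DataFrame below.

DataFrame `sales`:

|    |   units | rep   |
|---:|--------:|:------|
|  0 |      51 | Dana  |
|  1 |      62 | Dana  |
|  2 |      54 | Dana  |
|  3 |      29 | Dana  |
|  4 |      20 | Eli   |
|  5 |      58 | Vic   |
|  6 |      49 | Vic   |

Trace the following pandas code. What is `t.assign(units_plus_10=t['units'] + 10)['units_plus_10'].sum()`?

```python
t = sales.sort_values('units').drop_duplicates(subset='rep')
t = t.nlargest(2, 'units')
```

98

sort by units:
   units   rep
4     20   Eli
3     29  Dana
6     49   Vic
0     51  Dana
2     54  Dana
5     58   Vic
1     62  Dana
drop duplicate rep (keep=first):
   units   rep
4     20   Eli
3     29  Dana
6     49   Vic
take 2 rows with largest units:
   units   rep
6     49   Vic
3     29  Dana
add column units_plus_10 = t['units'] + 10:
   units   rep  units_plus_10
6     49   Vic             59
3     29  Dana             39
Taking the sum of column 'units_plus_10' gives 98.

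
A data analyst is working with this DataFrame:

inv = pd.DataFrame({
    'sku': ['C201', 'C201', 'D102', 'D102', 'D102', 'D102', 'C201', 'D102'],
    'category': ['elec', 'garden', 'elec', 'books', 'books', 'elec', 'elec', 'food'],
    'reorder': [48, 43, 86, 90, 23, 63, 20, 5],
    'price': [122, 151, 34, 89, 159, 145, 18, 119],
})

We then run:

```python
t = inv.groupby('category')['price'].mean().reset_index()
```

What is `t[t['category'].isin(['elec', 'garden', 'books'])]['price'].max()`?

151.0

group by category, mean of price:
category
books     124.00
elec       79.75
food      119.00
garden    151.00
Name: price, dtype: float64
reset_index():
  category   price
0    books  124.00
1     elec   79.75
2     food  119.00
3   garden  151.00
filter rows where category in ['elec', 'garden', 'books']:
  category   price
0    books  124.00
1     elec   79.75
3   garden  151.00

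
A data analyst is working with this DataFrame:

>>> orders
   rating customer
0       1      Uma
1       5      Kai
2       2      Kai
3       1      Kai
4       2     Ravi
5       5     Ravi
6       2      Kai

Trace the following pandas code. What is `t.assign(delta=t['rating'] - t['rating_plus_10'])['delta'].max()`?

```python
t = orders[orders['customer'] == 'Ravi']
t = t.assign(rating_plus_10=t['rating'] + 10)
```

-10

filter rows where customer == 'Ravi':
   rating customer
4       2     Ravi
5       5     Ravi
add column rating_plus_10 = t['rating'] + 10:
   rating customer  rating_plus_10
4       2     Ravi              12
5       5     Ravi              15
add column delta = t['rating'] - t['rating_plus_10']:
   rating customer  rating_plus_10  delta
4       2     Ravi              12    -10
5       5     Ravi              15    -10
The max of column 'delta' is -10.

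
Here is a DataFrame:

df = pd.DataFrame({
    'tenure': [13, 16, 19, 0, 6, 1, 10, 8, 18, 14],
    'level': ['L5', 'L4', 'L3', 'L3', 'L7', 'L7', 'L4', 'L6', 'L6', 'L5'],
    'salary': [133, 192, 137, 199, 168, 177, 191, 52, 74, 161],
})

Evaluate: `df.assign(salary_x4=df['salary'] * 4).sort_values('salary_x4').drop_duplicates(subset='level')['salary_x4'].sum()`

2724

add column salary_x4 = df['salary'] * 4:
   tenure level  salary  salary_x4
0      13    L5     133        532
1      16    L4     192        768
2      19    L3     137        548
3       0    L3     199        796
4       6    L7     168        672
5       1    L7     177        708
6      10    L4     191        764
7       8    L6      52        208
8      18    L6      74        296
9      14    L5     161        644
sort by salary_x4:
   tenure level  salary  salary_x4
7       8    L6      52        208
8      18    L6      74        296
0      13    L5     133        532
2      19    L3     137        548
9      14    L5     161        644
4       6    L7     168        672
5       1    L7     177        708
6      10    L4     191        764
1      16    L4     192        768
3       0    L3     199        796
drop duplicate level (keep=first):
   tenure level  salary  salary_x4
7       8    L6      52        208
0      13    L5     133        532
2      19    L3     137        548
4       6    L7     168        672
6      10    L4     191        764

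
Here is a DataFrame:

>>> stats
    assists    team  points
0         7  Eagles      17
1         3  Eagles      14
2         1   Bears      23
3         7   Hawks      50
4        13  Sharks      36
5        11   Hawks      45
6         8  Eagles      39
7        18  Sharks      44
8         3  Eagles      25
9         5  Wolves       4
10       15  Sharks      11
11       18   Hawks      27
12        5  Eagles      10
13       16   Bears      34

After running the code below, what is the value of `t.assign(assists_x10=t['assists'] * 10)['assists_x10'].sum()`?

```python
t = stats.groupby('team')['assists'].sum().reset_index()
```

1300

group by team, sum of assists:
team
Bears     17
Eagles    26
Hawks     36
Sharks    46
Wolves     5
Name: assists, dtype: int64
reset_index():
     team  assists
0   Bears       17
1  Eagles       26
2   Hawks       36
3  Sharks       46
4  Wolves        5
add column assists_x10 = t['assists'] * 10:
     team  assists  assists_x10
0   Bears       17          170
1  Eagles       26          260
2   Hawks       36          360
3  Sharks       46          460
4  Wolves        5           50
Hence 1300.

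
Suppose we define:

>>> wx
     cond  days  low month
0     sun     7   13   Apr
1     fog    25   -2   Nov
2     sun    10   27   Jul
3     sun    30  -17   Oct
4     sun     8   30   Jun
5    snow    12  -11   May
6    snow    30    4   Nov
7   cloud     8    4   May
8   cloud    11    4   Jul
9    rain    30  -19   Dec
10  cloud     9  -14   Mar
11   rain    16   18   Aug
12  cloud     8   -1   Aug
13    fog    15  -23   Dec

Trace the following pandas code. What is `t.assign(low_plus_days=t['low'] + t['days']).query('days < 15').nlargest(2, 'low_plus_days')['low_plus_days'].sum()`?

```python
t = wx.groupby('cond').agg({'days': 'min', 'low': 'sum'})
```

group by cond: min(days), sum(low):
       days  low
cond            
cloud     8   -7
fog      15  -25
rain     16   -1
snow     12   -7
sun       7   53
add column low_plus_days = t['low'] + t['days']:
       days  low  low_plus_days
cond                           
cloud     8   -7              1
fog      15  -25            -10
rain     16   -1             15
snow     12   -7              5
sun       7   53             60
filter rows where days < 15:
       days  low  low_plus_days
cond                           
cloud     8   -7              1
snow     12   -7              5
sun       7   53             60
take 2 rows with largest low_plus_days:
      days  low  low_plus_days
cond                          
sun      7   53             60
snow    12   -7              5
So sum() = 65.

65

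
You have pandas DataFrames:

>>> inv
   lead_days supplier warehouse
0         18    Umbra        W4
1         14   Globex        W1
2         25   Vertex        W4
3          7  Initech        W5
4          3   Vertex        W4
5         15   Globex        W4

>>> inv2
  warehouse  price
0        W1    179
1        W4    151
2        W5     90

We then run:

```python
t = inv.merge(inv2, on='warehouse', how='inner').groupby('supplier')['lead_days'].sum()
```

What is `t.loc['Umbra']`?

merge on 'warehouse' (how='inner') → 6 rows:
   lead_days supplier warehouse  price
0         18    Umbra        W4    151
1         14   Globex        W1    179
2         25   Vertex        W4    151
3          7  Initech        W5     90
4          3   Vertex        W4    151
5         15   Globex        W4    151
group by supplier, sum of lead_days:
supplier
Globex     29
Initech     7
Umbra      18
Vertex     28
Name: lead_days, dtype: int64
Then the value at index 'Umbra': 18

18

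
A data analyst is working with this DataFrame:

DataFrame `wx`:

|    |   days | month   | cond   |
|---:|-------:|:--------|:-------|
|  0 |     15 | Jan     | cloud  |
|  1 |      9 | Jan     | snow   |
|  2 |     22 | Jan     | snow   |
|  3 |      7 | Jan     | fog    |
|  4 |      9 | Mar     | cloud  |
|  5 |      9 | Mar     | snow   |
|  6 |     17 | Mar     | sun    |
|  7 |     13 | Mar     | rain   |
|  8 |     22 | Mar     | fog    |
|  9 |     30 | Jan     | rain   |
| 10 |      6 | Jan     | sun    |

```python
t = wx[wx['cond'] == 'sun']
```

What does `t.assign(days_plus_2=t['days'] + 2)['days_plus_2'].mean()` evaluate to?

filter rows where cond == 'sun':
    days month cond
6     17   Mar  sun
10     6   Jan  sun
add column days_plus_2 = t['days'] + 2:
    days month cond  days_plus_2
6     17   Mar  sun           19
10     6   Jan  sun            8

13.5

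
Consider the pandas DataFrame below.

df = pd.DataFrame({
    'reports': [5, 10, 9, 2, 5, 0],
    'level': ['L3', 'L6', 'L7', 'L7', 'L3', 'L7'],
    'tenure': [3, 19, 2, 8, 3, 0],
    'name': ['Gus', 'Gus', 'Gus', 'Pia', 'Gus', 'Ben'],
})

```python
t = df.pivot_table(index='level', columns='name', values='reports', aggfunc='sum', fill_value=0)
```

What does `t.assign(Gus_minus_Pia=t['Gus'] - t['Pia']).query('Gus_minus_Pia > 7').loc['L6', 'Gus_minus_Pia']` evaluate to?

10

pivot: rows=level, cols=name, sum(reports):
name   Ben  Gus  Pia
level               
L3       0   10    0
L6       0   10    0
L7       0    9    2
add column Gus_minus_Pia = t['Gus'] - t['Pia']:
name   Ben  Gus  Pia  Gus_minus_Pia
level                              
L3       0   10    0             10
L6       0   10    0             10
L7       0    9    2              7
filter rows where Gus_minus_Pia > 7:
name   Ben  Gus  Pia  Gus_minus_Pia
level                              
L3       0   10    0             10
L6       0   10    0             10
Taking the value at row 'L6', column 'Gus_minus_Pia' gives 10.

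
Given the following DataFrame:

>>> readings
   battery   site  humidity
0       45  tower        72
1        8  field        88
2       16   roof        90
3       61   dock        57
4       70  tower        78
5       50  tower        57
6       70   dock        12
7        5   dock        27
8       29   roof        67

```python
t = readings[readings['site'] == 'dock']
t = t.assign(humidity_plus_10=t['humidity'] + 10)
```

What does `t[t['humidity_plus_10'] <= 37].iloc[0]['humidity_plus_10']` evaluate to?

filter rows where site == 'dock':
   battery  site  humidity
3       61  dock        57
6       70  dock        12
7        5  dock        27
add column humidity_plus_10 = t['humidity'] + 10:
   battery  site  humidity  humidity_plus_10
3       61  dock        57                67
6       70  dock        12                22
7        5  dock        27                37
filter rows where humidity_plus_10 <= 37:
   battery  site  humidity  humidity_plus_10
6       70  dock        12                22
7        5  dock        27                37

22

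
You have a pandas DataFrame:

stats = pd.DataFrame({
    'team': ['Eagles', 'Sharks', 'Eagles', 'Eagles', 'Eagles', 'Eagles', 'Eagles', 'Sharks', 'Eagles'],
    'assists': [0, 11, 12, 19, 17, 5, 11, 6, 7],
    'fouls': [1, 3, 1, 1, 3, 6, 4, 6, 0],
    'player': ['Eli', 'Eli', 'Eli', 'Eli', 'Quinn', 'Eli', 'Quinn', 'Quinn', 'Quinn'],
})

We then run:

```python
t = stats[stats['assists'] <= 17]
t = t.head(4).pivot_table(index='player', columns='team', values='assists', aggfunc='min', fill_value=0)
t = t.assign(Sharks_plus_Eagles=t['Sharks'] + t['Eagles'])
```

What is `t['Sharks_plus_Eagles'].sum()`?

28

filter rows where assists <= 17:
     team  assists  fouls player
0  Eagles        0      1    Eli
1  Sharks       11      3    Eli
2  Eagles       12      1    Eli
4  Eagles       17      3  Quinn
5  Eagles        5      6    Eli
6  Eagles       11      4  Quinn
7  Sharks        6      6  Quinn
8  Eagles        7      0  Quinn
take first 4 rows:
     team  assists  fouls player
0  Eagles        0      1    Eli
1  Sharks       11      3    Eli
2  Eagles       12      1    Eli
4  Eagles       17      3  Quinn
pivot: rows=player, cols=team, min(assists):
team    Eagles  Sharks
player                
Eli          0      11
Quinn       17       0
add column Sharks_plus_Eagles = t['Sharks'] + t['Eagles']:
team    Eagles  Sharks  Sharks_plus_Eagles
player                                    
Eli          0      11                  11
Quinn       17       0                  17
sum of column 'Sharks_plus_Eagles' → 28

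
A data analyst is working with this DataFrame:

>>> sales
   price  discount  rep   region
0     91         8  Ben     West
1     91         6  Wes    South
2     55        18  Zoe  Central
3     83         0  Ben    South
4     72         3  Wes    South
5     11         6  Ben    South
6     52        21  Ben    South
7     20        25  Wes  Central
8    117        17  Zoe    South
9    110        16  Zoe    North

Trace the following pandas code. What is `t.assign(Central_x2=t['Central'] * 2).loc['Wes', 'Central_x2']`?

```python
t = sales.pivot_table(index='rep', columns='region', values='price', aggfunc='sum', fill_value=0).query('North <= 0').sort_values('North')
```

40

pivot: rows=rep, cols=region, sum(price):
region  Central  North  South  West
rep                                
Ben           0      0    146    91
Wes          20      0    163     0
Zoe          55    110    117     0
filter rows where North <= 0:
region  Central  North  South  West
rep                                
Ben           0      0    146    91
Wes          20      0    163     0
sort by North:
region  Central  North  South  West
rep                                
Ben           0      0    146    91
Wes          20      0    163     0
add column Central_x2 = t['Central'] * 2:
region  Central  North  South  West  Central_x2
rep                                            
Ben           0      0    146    91           0
Wes          20      0    163     0          40
value at row 'Wes', column 'Central_x2' → 40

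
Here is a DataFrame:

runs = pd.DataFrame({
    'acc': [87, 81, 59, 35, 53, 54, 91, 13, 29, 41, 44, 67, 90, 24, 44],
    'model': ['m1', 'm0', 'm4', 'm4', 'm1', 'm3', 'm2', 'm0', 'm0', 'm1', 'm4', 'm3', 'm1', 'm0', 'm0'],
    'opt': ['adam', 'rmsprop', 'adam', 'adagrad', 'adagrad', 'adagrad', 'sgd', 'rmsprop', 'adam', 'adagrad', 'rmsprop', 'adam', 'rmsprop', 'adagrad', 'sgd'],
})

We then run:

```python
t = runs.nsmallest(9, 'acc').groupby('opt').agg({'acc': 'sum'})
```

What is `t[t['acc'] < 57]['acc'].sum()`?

73

take 9 rows with smallest acc:
    acc model      opt
7    13    m0  rmsprop
13   24    m0  adagrad
8    29    m0     adam
3    35    m4  adagrad
9    41    m1  adagrad
10   44    m4  rmsprop
14   44    m0      sgd
4    53    m1  adagrad
5    54    m3  adagrad
group by opt, sum of acc:
         acc
opt         
adagrad  207
adam      29
rmsprop   57
sgd       44
filter rows where acc < 57:
      acc
opt      
adam   29
sgd    44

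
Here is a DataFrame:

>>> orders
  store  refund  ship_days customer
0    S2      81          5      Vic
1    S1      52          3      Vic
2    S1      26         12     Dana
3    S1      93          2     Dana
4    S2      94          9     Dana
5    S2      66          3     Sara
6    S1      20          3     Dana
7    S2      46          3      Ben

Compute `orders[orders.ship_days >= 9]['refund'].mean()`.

filter rows where ship_days >= 9:
  store  refund  ship_days customer
2    S1      26         12     Dana
4    S2      94          9     Dana
So mean() = 60.0.

60.0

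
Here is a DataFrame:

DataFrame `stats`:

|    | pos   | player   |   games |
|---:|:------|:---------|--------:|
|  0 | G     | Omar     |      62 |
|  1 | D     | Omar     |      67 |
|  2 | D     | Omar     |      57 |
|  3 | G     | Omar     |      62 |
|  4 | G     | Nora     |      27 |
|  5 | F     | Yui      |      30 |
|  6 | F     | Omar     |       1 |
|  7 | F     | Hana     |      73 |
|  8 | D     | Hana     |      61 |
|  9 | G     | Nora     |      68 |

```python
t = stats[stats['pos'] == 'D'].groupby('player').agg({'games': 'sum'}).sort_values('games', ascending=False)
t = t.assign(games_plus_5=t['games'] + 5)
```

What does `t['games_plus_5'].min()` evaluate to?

66

filter rows where pos == 'D':
  pos player  games
1   D   Omar     67
2   D   Omar     57
8   D   Hana     61
group by player, sum of games:
        games
player       
Hana       61
Omar      124
sort by games descending:
        games
player       
Omar      124
Hana       61
add column games_plus_5 = t['games'] + 5:
        games  games_plus_5
player                     
Omar      124           129
Hana       61            66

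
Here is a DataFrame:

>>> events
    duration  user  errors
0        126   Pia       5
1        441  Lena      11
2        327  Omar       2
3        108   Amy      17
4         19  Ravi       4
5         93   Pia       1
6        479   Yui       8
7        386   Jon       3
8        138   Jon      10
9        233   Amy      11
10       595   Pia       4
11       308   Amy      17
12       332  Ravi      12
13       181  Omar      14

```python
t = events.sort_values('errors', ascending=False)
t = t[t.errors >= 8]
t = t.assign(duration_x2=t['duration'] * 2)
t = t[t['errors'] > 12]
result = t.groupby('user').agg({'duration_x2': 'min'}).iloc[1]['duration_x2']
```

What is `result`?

sort by errors descending:
    duration  user  errors
3        108   Amy      17
11       308   Amy      17
13       181  Omar      14
12       332  Ravi      12
1        441  Lena      11
9        233   Amy      11
8        138   Jon      10
6        479   Yui       8
0        126   Pia       5
4         19  Ravi       4
10       595   Pia       4
7        386   Jon       3
2        327  Omar       2
5         93   Pia       1
filter rows where errors >= 8:
    duration  user  errors
3        108   Amy      17
11       308   Amy      17
13       181  Omar      14
12       332  Ravi      12
1        441  Lena      11
9        233   Amy      11
8        138   Jon      10
6        479   Yui       8
add column duration_x2 = t['duration'] * 2:
    duration  user  errors  duration_x2
3        108   Amy      17          216
11       308   Amy      17          616
13       181  Omar      14          362
12       332  Ravi      12          664
1        441  Lena      11          882
9        233   Amy      11          466
8        138   Jon      10          276
6        479   Yui       8          958
filter rows where errors > 12:
    duration  user  errors  duration_x2
3        108   Amy      17          216
11       308   Amy      17          616
13       181  Omar      14          362
group by user, min of duration_x2:
      duration_x2
user             
Amy           216
Omar          362
Then the value at position 1, column 'duration_x2': 362

362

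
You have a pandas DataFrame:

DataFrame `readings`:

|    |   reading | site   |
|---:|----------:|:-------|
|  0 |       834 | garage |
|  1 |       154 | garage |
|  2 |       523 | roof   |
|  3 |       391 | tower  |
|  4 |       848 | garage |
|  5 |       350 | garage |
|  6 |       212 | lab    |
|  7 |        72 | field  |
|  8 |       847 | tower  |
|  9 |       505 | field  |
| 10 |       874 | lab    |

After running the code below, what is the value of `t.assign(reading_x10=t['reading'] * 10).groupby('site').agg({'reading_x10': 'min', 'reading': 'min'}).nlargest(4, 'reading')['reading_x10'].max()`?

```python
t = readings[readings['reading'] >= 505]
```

8740

filter rows where reading >= 505:
    reading    site
0       834  garage
2       523    roof
4       848  garage
8       847   tower
9       505   field
10      874     lab
add column reading_x10 = t['reading'] * 10:
    reading    site  reading_x10
0       834  garage         8340
2       523    roof         5230
4       848  garage         8480
8       847   tower         8470
9       505   field         5050
10      874     lab         8740
group by site: min(reading_x10), min(reading):
        reading_x10  reading
site                        
field          5050      505
garage         8340      834
lab            8740      874
roof           5230      523
tower          8470      847
take 4 rows with largest reading:
        reading_x10  reading
site                        
lab            8740      874
tower          8470      847
garage         8340      834
roof           5230      523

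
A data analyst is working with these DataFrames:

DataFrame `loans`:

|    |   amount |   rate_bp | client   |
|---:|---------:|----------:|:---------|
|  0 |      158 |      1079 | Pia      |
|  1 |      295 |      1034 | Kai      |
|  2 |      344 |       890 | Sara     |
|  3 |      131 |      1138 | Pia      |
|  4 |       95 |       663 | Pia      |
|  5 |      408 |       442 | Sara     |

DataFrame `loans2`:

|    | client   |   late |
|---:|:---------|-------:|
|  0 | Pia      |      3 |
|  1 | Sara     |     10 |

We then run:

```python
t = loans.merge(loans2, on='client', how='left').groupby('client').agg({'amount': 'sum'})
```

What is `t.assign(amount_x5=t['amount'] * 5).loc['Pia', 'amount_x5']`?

merge on 'client' (how='left') → 6 rows:
   amount  rate_bp client  late
0     158     1079    Pia   3.0
1     295     1034    Kai   NaN
2     344      890   Sara  10.0
3     131     1138    Pia   3.0
4      95      663    Pia   3.0
5     408      442   Sara  10.0
group by client, sum of amount:
        amount
client        
Kai        295
Pia        384
Sara       752
add column amount_x5 = t['amount'] * 5:
        amount  amount_x5
client                   
Kai        295       1475
Pia        384       1920
Sara       752       3760

1920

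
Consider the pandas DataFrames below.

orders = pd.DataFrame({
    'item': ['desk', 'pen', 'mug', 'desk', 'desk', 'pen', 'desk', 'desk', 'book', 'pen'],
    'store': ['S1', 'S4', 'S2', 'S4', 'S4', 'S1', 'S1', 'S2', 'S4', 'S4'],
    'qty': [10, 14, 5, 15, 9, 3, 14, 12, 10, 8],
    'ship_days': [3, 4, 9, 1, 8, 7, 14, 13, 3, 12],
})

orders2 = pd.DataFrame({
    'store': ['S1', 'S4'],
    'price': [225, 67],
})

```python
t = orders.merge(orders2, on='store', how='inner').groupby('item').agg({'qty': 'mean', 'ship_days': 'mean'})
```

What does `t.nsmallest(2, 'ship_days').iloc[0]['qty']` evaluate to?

merge on 'store' (how='inner') → 8 rows:
   item store  qty  ship_days  price
0  desk    S1   10          3    225
1   pen    S4   14          4     67
2  desk    S4   15          1     67
3  desk    S4    9          8     67
4   pen    S1    3          7    225
5  desk    S1   14         14    225
6  book    S4   10          3     67
7   pen    S4    8         12     67
group by item: mean(qty), mean(ship_days):
            qty  ship_days
item                      
book  10.000000   3.000000
desk  12.000000   6.500000
pen    8.333333   7.666667
take 2 rows with smallest ship_days:
       qty  ship_days
item                 
book  10.0        3.0
desk  12.0        6.5
Reading off the value at position 0, column 'qty', we get 10.0.

10.0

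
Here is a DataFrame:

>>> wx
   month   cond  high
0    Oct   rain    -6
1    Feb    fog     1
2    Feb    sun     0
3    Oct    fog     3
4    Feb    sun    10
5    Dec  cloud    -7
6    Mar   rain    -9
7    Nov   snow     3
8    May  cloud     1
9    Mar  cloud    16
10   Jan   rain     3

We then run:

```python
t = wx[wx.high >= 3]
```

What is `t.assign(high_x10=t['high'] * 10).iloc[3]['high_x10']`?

160

filter rows where high >= 3:
   month   cond  high
3    Oct    fog     3
4    Feb    sun    10
7    Nov   snow     3
9    Mar  cloud    16
10   Jan   rain     3
add column high_x10 = t['high'] * 10:
   month   cond  high  high_x10
3    Oct    fog     3        30
4    Feb    sun    10       100
7    Nov   snow     3        30
9    Mar  cloud    16       160
10   Jan   rain     3        30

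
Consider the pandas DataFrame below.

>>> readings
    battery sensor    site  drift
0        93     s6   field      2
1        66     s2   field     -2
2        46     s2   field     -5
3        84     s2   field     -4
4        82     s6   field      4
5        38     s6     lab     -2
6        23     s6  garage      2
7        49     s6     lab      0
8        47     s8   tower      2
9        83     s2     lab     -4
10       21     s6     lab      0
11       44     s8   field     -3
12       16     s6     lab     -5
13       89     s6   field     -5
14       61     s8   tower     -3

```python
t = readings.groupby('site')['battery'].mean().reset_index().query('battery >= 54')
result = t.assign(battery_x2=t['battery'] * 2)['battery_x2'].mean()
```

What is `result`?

group by site, mean of battery:
site
field     72.0
garage    23.0
lab       41.4
tower     54.0
Name: battery, dtype: float64
reset_index():
     site  battery
0   field     72.0
1  garage     23.0
2     lab     41.4
3   tower     54.0
filter rows where battery >= 54:
    site  battery
0  field     72.0
3  tower     54.0
add column battery_x2 = t['battery'] * 2:
    site  battery  battery_x2
0  field     72.0       144.0
3  tower     54.0       108.0
Finally, mean of column 'battery_x2' = 126.0.

126.0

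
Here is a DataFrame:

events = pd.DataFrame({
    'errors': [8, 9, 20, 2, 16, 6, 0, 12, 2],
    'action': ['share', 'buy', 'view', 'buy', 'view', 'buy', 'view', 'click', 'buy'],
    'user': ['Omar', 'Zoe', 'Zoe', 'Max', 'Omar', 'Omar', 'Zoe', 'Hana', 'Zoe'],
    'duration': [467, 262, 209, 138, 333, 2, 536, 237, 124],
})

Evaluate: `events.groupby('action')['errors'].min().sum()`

group by action, min of errors:
action
buy       2
click    12
share     8
view      0
Name: errors, dtype: int64
sum of the resulting series → 22

22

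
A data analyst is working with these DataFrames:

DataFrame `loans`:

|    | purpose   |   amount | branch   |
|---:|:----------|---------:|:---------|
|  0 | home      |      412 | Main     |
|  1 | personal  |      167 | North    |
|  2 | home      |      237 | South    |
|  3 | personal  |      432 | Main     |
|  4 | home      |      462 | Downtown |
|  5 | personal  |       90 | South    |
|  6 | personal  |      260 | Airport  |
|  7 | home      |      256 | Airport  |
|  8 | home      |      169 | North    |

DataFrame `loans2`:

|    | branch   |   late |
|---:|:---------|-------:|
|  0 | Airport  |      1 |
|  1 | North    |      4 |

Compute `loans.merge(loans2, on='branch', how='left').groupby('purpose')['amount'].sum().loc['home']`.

1536

merge on 'branch' (how='left') → 9 rows:
    purpose  amount    branch  late
0      home     412      Main   NaN
1  personal     167     North   4.0
2      home     237     South   NaN
3  personal     432      Main   NaN
4      home     462  Downtown   NaN
5  personal      90     South   NaN
6  personal     260   Airport   1.0
7      home     256   Airport   1.0
8      home     169     North   4.0
group by purpose, sum of amount:
purpose
home        1536
personal     949
Name: amount, dtype: int64
Reading off the value at index 'home', we get 1536.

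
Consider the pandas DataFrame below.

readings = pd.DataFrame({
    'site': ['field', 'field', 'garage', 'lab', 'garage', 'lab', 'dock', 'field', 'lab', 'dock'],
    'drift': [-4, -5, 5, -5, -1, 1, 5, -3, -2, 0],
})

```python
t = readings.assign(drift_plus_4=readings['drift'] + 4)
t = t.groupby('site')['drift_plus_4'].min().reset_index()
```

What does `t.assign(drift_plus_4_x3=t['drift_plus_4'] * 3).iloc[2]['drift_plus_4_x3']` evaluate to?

add column drift_plus_4 = readings['drift'] + 4:
     site  drift  drift_plus_4
0   field     -4             0
1   field     -5            -1
2  garage      5             9
3     lab     -5            -1
4  garage     -1             3
5     lab      1             5
6    dock      5             9
7   field     -3             1
8     lab     -2             2
9    dock      0             4
group by site, min of drift_plus_4:
site
dock      4
field    -1
garage    3
lab      -1
Name: drift_plus_4, dtype: int64
reset_index():
     site  drift_plus_4
0    dock             4
1   field            -1
2  garage             3
3     lab            -1
add column drift_plus_4_x3 = t['drift_plus_4'] * 3:
     site  drift_plus_4  drift_plus_4_x3
0    dock             4               12
1   field            -1               -3
2  garage             3                9
3     lab            -1               -3
The value at position 2, column 'drift_plus_4_x3' is 9.

9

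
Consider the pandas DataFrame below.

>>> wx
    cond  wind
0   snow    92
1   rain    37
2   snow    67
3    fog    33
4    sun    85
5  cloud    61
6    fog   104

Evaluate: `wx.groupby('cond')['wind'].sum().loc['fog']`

137

group by cond, sum of wind:
cond
cloud     61
fog      137
rain      37
snow     159
sun       85
Name: wind, dtype: int64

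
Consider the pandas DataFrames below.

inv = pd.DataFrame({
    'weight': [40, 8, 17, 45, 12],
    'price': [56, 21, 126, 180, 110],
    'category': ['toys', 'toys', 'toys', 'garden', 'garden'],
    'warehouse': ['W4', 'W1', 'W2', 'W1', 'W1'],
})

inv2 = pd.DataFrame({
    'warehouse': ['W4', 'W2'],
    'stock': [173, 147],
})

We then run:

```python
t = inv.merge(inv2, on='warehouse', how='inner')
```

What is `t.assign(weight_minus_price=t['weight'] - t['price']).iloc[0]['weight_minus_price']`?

merge on 'warehouse' (how='inner') → 2 rows:
   weight  price category warehouse  stock
0      40     56     toys        W4    173
1      17    126     toys        W2    147
add column weight_minus_price = t['weight'] - t['price']:
   weight  price category warehouse  stock  weight_minus_price
0      40     56     toys        W4    173                 -16
1      17    126     toys        W2    147                -109

-16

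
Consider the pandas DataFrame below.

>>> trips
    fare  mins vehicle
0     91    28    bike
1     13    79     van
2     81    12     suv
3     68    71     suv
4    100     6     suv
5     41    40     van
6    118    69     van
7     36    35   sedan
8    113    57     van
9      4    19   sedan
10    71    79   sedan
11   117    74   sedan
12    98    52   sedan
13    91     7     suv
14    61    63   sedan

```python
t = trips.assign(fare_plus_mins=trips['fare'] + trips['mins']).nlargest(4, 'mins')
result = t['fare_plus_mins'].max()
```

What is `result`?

191

add column fare_plus_mins = trips['fare'] + trips['mins']:
    fare  mins vehicle  fare_plus_mins
0     91    28    bike             119
1     13    79     van              92
2     81    12     suv              93
3     68    71     suv             139
4    100     6     suv             106
5     41    40     van              81
6    118    69     van             187
7     36    35   sedan              71
8    113    57     van             170
9      4    19   sedan              23
10    71    79   sedan             150
11   117    74   sedan             191
12    98    52   sedan             150
13    91     7     suv              98
14    61    63   sedan             124
take 4 rows with largest mins:
    fare  mins vehicle  fare_plus_mins
1     13    79     van              92
10    71    79   sedan             150
11   117    74   sedan             191
3     68    71     suv             139
Then the max of column 'fare_plus_mins': 191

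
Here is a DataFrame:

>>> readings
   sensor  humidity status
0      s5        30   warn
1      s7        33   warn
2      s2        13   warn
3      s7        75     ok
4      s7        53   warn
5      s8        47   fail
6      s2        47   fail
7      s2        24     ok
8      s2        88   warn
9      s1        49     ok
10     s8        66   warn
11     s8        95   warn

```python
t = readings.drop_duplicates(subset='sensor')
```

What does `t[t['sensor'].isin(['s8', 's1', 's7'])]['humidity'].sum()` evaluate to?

drop duplicate sensor (keep=first):
  sensor  humidity status
0     s5        30   warn
1     s7        33   warn
2     s2        13   warn
5     s8        47   fail
9     s1        49     ok
filter rows where sensor in ['s8', 's1', 's7']:
  sensor  humidity status
1     s7        33   warn
5     s8        47   fail
9     s1        49     ok

129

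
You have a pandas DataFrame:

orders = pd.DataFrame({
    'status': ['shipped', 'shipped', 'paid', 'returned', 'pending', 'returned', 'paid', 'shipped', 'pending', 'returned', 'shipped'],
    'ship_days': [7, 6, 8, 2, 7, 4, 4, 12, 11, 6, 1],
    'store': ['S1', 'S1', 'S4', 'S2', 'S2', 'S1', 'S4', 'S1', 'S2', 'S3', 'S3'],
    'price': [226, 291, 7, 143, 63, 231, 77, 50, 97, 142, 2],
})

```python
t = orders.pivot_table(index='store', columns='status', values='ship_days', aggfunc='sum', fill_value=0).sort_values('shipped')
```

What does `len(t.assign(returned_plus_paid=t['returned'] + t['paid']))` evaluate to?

4

pivot: rows=store, cols=status, sum(ship_days):
status  paid  pending  returned  shipped
store                                   
S1         0        0         4       25
S2         0       18         2        0
S3         0        0         6        1
S4        12        0         0        0
sort by shipped:
status  paid  pending  returned  shipped
store                                   
S2         0       18         2        0
S4        12        0         0        0
S3         0        0         6        1
S1         0        0         4       25
add column returned_plus_paid = t['returned'] + t['paid']:
status  paid  pending  returned  shipped  returned_plus_paid
store                                                       
S2         0       18         2        0                   2
S4        12        0         0        0                  12
S3         0        0         6        1                   6
S1         0        0         4       25                   4
The number of rows is 4.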